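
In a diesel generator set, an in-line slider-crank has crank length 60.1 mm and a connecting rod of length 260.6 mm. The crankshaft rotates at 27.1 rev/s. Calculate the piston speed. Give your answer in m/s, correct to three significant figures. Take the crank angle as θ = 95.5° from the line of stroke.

9.96

ω = 2π·27.1 = 170.3 rad/s
For an in-line slider-crank, x = r cosθ + √(L² − r² sin²θ), so v = −rω sinθ·[1 + r cosθ/√(L² − r² sin²θ)].
With r = 0.0601 m, L = 0.2606 m, θ = 95.5°: √(L² − r² sin²θ) = 0.25364 m.
v = −0.0601·170.3·0.99540·[1 + 0.0601·-0.09585/0.25364] = -9.955 m/s.
|v| = 9.955 m/s.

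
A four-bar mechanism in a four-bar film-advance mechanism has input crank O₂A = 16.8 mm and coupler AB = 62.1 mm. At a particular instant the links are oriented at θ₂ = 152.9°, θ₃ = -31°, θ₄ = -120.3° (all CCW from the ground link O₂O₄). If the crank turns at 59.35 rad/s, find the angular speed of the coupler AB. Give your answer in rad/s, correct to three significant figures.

ω₂ = 59.35 rad/s
Differentiating the loop-closure r₂e^{iθ₂}+r₃e^{iθ₃}=r₁+r₄e^{iθ₄} gives r₂ω₂e^{iθ₂}+r₃ω₃e^{iθ₃}=r₄ω₄e^{iθ₄}.
Eliminating the other unknown: ω₃ = r₂ω₂ sin(θ₄−θ₂) / [r₃ sin(θ₃−θ₄)].
Numerator sine = +0.99844; denominator sine = +0.99993.
Result = 0.0168·59.35·(+0.99844) / (0.0621·(+0.99993)) = +16.032 rad/s; magnitude 16.032 rad/s.

16.0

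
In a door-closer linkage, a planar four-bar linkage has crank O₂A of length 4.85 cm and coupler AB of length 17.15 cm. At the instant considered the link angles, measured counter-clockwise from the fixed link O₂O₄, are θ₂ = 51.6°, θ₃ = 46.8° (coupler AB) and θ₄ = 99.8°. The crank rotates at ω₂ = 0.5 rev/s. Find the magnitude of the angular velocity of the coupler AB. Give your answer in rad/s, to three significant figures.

0.829

ω₂ = 3.142 rad/s (from 0.5 rev/s).
Differentiating the loop-closure r₂e^{iθ₂}+r₃e^{iθ₃}=r₁+r₄e^{iθ₄} gives r₂ω₂e^{iθ₂}+r₃ω₃e^{iθ₃}=r₄ω₄e^{iθ₄}.
Eliminating the other unknown: ω₃ = r₂ω₂ sin(θ₄−θ₂) / [r₃ sin(θ₃−θ₄)].
Numerator sine = +0.74548; denominator sine = -0.79864.
Result = 0.0485·3.142·(+0.74548) / (0.1715·(-0.79864)) = -0.8293 rad/s; magnitude 0.8293 rad/s.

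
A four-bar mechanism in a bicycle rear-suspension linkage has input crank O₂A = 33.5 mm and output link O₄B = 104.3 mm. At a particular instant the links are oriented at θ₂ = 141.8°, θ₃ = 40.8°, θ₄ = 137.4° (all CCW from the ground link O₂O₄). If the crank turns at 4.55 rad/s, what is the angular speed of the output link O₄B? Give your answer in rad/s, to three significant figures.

1.44

ω₂ = 4.55 rad/s
Differentiating the loop-closure r₂e^{iθ₂}+r₃e^{iθ₃}=r₁+r₄e^{iθ₄} gives r₂ω₂e^{iθ₂}+r₃ω₃e^{iθ₃}=r₄ω₄e^{iθ₄}.
Eliminating the other unknown: ω₄ = r₂ω₂ sin(θ₂−θ₃) / [r₄ sin(θ₄−θ₃)].
Numerator sine = +0.98163; denominator sine = +0.99337.
Result = 0.0335·4.55·(+0.98163) / (0.1043·(+0.99337)) = +1.4441 rad/s; magnitude 1.4441 rad/s.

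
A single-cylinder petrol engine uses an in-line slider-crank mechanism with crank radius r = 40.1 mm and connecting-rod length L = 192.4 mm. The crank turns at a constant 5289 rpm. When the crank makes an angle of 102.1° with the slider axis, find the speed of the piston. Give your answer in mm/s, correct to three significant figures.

ω = 2π·5289/60 = 553.9 rad/s
For an in-line slider-crank, x = r cosθ + √(L² − r² sin²θ), so v = −rω sinθ·[1 + r cosθ/√(L² − r² sin²θ)].
With r = 0.0401 m, L = 0.1924 m, θ = 102.1°: √(L² − r² sin²θ) = 0.18836 m.
v = −0.0401·553.9·0.97778·[1 + 0.0401·-0.20962/0.18836] = -20.747 m/s.
|v| = 20.747 m/s = 20747 mm/s.

20700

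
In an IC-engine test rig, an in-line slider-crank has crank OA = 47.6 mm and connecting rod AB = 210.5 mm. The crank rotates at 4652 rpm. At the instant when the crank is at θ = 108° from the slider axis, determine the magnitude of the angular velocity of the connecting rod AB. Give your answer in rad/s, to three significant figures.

34.9

ω = 487.2 rad/s (converted from 4652 rpm).
The rod makes angle φ with the slider axis where L sinφ = r sinθ; differentiating, L cosφ·φ̇ = r ω cosθ.
L cosφ = √(L² − r² sin²θ) = 0.20557 m.
|ω_rod| = r ω |cosθ| / √(L² − r² sin²θ) = 0.0476·487.2·0.30902/0.20557 = 34.857 rad/s.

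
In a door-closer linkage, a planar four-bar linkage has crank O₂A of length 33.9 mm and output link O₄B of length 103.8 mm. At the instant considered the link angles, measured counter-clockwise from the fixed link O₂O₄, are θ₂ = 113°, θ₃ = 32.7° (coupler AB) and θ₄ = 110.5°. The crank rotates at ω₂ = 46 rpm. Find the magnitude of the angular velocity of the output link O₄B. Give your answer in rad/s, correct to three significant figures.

1.59

ω₂ = 4.817 rad/s (from 46 rpm).
Differentiating the loop-closure r₂e^{iθ₂}+r₃e^{iθ₃}=r₁+r₄e^{iθ₄} gives r₂ω₂e^{iθ₂}+r₃ω₃e^{iθ₃}=r₄ω₄e^{iθ₄}.
Eliminating the other unknown: ω₄ = r₂ω₂ sin(θ₂−θ₃) / [r₄ sin(θ₄−θ₃)].
Numerator sine = +0.98570; denominator sine = +0.97742.
Result = 0.0339·4.817·(+0.98570) / (0.1038·(+0.97742)) = +1.5866 rad/s; magnitude 1.5866 rad/s.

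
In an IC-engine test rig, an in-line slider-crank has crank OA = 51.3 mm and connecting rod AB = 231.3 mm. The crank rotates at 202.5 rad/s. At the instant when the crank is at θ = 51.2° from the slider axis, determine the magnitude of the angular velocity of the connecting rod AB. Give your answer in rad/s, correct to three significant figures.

28.6

ω = 202.5 rad/s
The rod makes angle φ with the slider axis where L sinφ = r sinθ; differentiating, L cosφ·φ̇ = r ω cosθ.
L cosφ = √(L² − r² sin²θ) = 0.22782 m.
|ω_rod| = r ω |cosθ| / √(L² − r² sin²θ) = 0.0513·202.5·0.62660/0.22782 = 28.572 rad/s.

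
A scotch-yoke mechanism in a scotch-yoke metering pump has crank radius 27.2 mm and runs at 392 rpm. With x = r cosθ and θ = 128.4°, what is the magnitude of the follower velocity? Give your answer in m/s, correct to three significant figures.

0.875

ω = 41.05 rad/s (from 392 rpm).
x = r cosθ ⇒ ẋ = −rω sinθ.
|v| = rω|sinθ| = 0.0272·41.05·|sin 128.4°| = 0.87504 m/s.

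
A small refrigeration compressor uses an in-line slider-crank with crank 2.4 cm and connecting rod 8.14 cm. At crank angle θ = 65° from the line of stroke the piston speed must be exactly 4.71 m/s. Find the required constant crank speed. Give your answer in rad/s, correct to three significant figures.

192

For an in-line slider-crank, |v_piston| = rω|sinθ|·[1 + r cosθ/√(L² − r² sin²θ)].
With r = 0.024 m, L = 0.0814 m, θ = 65°: the bracketed kinematic factor |dx/dθ| = 0.024564 m.
ω = v/|dx/dθ| = 4.71/0.024564 = 191.74 rad/s.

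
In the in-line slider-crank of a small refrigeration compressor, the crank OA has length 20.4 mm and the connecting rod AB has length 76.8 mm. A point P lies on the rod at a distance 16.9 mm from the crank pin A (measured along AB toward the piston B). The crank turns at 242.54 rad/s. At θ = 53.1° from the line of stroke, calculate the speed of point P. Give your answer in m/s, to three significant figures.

4.71

ω = 242.5 rad/s.  Crank-pin speed |V_A| = rω = 4.9478 m/s, perpendicular to OA.
Rod angle: sinφ = −(r/L) sinθ ⇒ φ = -12.264°; ω_rod = −rω cosθ/√(L²−r²sin²θ) = -39.585 rad/s.
V_P = V_A + ω_rod × AP, with AP = 0.0169 m along the rod.
Components: V_Px = −rω sinθ − a·ω_rod·sinφ = -4.0988 m/s;  V_Py = rω cosθ + a·ω_rod·cosφ = +2.317 m/s.
|V_P| = √(V_Px² + V_Py²) = 4.7084 m/s.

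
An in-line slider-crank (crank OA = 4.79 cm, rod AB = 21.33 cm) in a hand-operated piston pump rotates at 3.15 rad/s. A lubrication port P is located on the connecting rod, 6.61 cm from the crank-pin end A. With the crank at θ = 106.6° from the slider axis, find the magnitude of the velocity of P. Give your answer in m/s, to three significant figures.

ω = 3.15 rad/s.  Crank-pin speed |V_A| = rω = 0.15088 m/s, perpendicular to OA.
Rod angle: sinφ = −(r/L) sinθ ⇒ φ = -12.428°; ω_rod = −rω cosθ/√(L²−r²sin²θ) = +0.20694 rad/s.
V_P = V_A + ω_rod × AP, with AP = 0.0661 m along the rod.
Components: V_Px = −rω sinθ − a·ω_rod·sinφ = -0.14165 m/s;  V_Py = rω cosθ + a·ω_rod·cosφ = -0.029748 m/s.
|V_P| = √(V_Px² + V_Py²) = 0.14474 m/s.

0.145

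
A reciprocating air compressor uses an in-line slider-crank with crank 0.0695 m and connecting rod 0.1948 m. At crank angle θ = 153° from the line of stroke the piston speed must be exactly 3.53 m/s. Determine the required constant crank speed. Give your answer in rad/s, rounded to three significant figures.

165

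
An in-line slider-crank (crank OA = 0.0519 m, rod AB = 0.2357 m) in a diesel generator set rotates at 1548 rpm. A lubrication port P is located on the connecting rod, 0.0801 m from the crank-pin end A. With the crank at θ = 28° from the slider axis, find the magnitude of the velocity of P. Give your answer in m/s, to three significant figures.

6.46

ω = 162.1 rad/s.  Crank-pin speed |V_A| = rω = 8.4133 m/s, perpendicular to OA.
Rod angle: sinφ = −(r/L) sinθ ⇒ φ = -5.934°; ω_rod = −rω cosθ/√(L²−r²sin²θ) = -31.687 rad/s.
V_P = V_A + ω_rod × AP, with AP = 0.0801 m along the rod.
Components: V_Px = −rω sinθ − a·ω_rod·sinφ = -4.2122 m/s;  V_Py = rω cosθ + a·ω_rod·cosφ = +4.904 m/s.
|V_P| = √(V_Px² + V_Py²) = 6.4647 m/s.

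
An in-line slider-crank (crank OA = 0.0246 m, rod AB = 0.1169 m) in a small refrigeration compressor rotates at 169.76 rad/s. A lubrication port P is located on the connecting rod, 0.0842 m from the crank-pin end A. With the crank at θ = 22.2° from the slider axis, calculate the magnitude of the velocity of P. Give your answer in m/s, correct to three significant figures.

2.10

ω = 169.8 rad/s.  Crank-pin speed |V_A| = rω = 4.1761 m/s, perpendicular to OA.
Rod angle: sinφ = −(r/L) sinθ ⇒ φ = -4.560°; ω_rod = −rω cosθ/√(L²−r²sin²θ) = -33.181 rad/s.
V_P = V_A + ω_rod × AP, with AP = 0.0842 m along the rod.
Components: V_Px = −rω sinθ − a·ω_rod·sinφ = -1.8 m/s;  V_Py = rω cosθ + a·ω_rod·cosφ = +1.0816 m/s.
|V_P| = √(V_Px² + V_Py²) = 2.1 m/s.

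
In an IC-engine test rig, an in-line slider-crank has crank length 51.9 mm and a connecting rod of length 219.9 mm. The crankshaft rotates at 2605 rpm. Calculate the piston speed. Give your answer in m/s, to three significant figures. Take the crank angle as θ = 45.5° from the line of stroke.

11.8

ω = 2π·2605/60 = 272.8 rad/s
For an in-line slider-crank, x = r cosθ + √(L² − r² sin²θ), so v = −rω sinθ·[1 + r cosθ/√(L² − r² sin²θ)].
With r = 0.0519 m, L = 0.2199 m, θ = 45.5°: √(L² − r² sin²θ) = 0.21676 m.
v = −0.0519·272.8·0.71325·[1 + 0.0519·0.70091/0.21676] = -11.793 m/s.
|v| = 11.793 m/s.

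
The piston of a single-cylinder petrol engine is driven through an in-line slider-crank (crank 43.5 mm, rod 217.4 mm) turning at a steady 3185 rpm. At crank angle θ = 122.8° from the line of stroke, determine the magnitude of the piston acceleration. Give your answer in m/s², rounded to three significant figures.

3020

ω = 2π·3185/60 = 333.5 rad/s
x(θ) = r cosθ + √(L² − r² sin²θ); with ω constant, a = ω²·d²x/dθ².
d²x/dθ² = −r cosθ − r²(cos2θ)/√u − r⁴ sin²2θ/(4u^{3/2}),  u = L² − r² sin²θ = 0.0459258 m².
Substituting r = 0.0435 m, L = 0.2174 m, θ = 122.8°: d²x/dθ² = +0.027137 m.
a = ω²·d²x/dθ² = (333.5)²·(+0.027137) = +3018.8 m/s²;  |a| = 3018.8 m/s².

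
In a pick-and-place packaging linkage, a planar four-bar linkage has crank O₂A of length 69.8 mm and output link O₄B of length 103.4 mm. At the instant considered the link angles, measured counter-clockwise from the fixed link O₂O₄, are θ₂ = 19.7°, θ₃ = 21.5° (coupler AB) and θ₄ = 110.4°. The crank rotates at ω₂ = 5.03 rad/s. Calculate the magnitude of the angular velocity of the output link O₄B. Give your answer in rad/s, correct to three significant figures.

0.107

ω₂ = 5.03 rad/s
Differentiating the loop-closure r₂e^{iθ₂}+r₃e^{iθ₃}=r₁+r₄e^{iθ₄} gives r₂ω₂e^{iθ₂}+r₃ω₃e^{iθ₃}=r₄ω₄e^{iθ₄}.
Eliminating the other unknown: ω₄ = r₂ω₂ sin(θ₂−θ₃) / [r₄ sin(θ₄−θ₃)].
Numerator sine = -0.03141; denominator sine = +0.99982.
Result = 0.0698·5.03·(-0.03141) / (0.1034·(+0.99982)) = -0.10667 rad/s; magnitude 0.10667 rad/s.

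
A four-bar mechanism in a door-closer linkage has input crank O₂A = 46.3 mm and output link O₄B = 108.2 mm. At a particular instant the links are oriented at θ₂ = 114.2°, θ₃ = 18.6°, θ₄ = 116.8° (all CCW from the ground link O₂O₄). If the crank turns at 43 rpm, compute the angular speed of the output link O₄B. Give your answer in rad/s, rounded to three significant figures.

1.94

ω₂ = 4.503 rad/s (from 43 rpm).
Differentiating the loop-closure r₂e^{iθ₂}+r₃e^{iθ₃}=r₁+r₄e^{iθ₄} gives r₂ω₂e^{iθ₂}+r₃ω₃e^{iθ₃}=r₄ω₄e^{iθ₄}.
Eliminating the other unknown: ω₄ = r₂ω₂ sin(θ₂−θ₃) / [r₄ sin(θ₄−θ₃)].
Numerator sine = +0.99523; denominator sine = +0.98978.
Result = 0.0463·4.503·(+0.99523) / (0.1082·(+0.98978)) = +1.9375 rad/s; magnitude 1.9375 rad/s.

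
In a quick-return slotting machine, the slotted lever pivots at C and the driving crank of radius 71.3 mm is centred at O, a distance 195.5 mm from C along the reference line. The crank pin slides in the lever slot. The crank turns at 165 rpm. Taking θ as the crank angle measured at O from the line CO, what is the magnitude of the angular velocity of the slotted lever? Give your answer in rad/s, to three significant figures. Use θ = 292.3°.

3.33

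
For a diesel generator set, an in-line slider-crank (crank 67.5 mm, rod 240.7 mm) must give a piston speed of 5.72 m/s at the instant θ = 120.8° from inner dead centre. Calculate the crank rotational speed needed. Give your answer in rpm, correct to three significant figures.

1110

For an in-line slider-crank, |v_piston| = rω|sinθ|·[1 + r cosθ/√(L² − r² sin²θ)].
With r = 0.0675 m, L = 0.2407 m, θ = 120.8°: the bracketed kinematic factor |dx/dθ| = 0.049402 m.
ω = v/|dx/dθ| = 5.72/0.049402 = 115.79 rad/s.
N = 60ω/(2π) = 1105.7 rpm.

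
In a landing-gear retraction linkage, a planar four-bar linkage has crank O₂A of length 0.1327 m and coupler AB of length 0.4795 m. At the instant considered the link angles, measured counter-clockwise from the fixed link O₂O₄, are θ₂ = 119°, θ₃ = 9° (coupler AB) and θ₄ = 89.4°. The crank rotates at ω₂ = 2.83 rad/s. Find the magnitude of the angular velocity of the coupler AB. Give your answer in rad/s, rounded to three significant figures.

0.392

ω₂ = 2.83 rad/s
Differentiating the loop-closure r₂e^{iθ₂}+r₃e^{iθ₃}=r₁+r₄e^{iθ₄} gives r₂ω₂e^{iθ₂}+r₃ω₃e^{iθ₃}=r₄ω₄e^{iθ₄}.
Eliminating the other unknown: ω₃ = r₂ω₂ sin(θ₄−θ₂) / [r₃ sin(θ₃−θ₄)].
Numerator sine = -0.49394; denominator sine = -0.98600.
Result = 0.1327·2.83·(-0.49394) / (0.4795·(-0.98600)) = +0.39235 rad/s; magnitude 0.39235 rad/s.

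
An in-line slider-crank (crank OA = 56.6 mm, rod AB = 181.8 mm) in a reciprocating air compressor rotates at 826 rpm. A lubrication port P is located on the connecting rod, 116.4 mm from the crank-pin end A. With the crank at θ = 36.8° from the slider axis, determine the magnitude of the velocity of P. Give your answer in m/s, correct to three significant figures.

ω = 86.5 rad/s.  Crank-pin speed |V_A| = rω = 4.8958 m/s, perpendicular to OA.
Rod angle: sinφ = −(r/L) sinθ ⇒ φ = -10.748°; ω_rod = −rω cosθ/√(L²−r²sin²θ) = -21.949 rad/s.
V_P = V_A + ω_rod × AP, with AP = 0.1164 m along the rod.
Components: V_Px = −rω sinθ − a·ω_rod·sinφ = -3.4092 m/s;  V_Py = rω cosθ + a·ω_rod·cosφ = +1.4102 m/s.
|V_P| = √(V_Px² + V_Py²) = 3.6893 m/s.

3.69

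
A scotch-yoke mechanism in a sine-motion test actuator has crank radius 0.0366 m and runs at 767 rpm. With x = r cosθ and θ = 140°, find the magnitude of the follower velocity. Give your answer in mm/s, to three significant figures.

ω = 80.32 rad/s (from 767 rpm).
x = r cosθ ⇒ ẋ = −rω sinθ.
|v| = rω|sinθ| = 0.0366·80.32·|sin 140°| = 1.8896 m/s = 1889.6 mm/s.

1890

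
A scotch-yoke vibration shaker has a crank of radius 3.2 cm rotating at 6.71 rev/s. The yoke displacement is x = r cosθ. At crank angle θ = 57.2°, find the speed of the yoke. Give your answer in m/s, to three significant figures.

1.13

ω = 42.16 rad/s (from 6.71 rev/s).
x = r cosθ ⇒ ẋ = −rω sinθ.
|v| = rω|sinθ| = 0.032·42.16·|sin 57.2°| = 1.134 m/s.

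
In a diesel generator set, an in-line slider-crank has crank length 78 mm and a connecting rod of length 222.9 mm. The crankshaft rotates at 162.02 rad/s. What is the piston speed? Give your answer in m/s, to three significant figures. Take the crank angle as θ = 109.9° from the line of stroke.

10.4

ω = 162 rad/s
For an in-line slider-crank, x = r cosθ + √(L² − r² sin²θ), so v = −rω sinθ·[1 + r cosθ/√(L² − r² sin²θ)].
With r = 0.078 m, L = 0.2229 m, θ = 109.9°: √(L² − r² sin²θ) = 0.21049 m.
v = −0.078·162·0.94029·[1 + 0.078·-0.34038/0.21049] = -10.384 m/s.
|v| = 10.384 m/s.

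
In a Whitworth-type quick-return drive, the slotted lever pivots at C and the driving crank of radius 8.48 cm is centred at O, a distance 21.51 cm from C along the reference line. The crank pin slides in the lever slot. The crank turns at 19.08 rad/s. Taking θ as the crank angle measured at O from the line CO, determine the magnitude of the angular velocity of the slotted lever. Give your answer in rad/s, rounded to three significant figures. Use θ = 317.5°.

4.90

ω = 19.08 rad/s
Crank pin A relative to C: A = (d + r cosθ, r sinθ); lever angle φ = atan2(r sinθ, d + r cosθ).
Differentiating tanφ: φ̇ = rω(d cosθ + r)/(d² + r² + 2dr cosθ).
d² + r² + 2dr cosθ = |CA|² = 0.0803556 m²;  d cosθ + r = +0.24339 m.
|ω_lever| = |0.0848·19.08·+0.24339| / 0.0803556 = 4.9007 rad/s.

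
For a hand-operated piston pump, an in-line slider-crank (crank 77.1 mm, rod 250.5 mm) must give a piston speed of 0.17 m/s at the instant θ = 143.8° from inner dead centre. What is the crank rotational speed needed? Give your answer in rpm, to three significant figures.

47.7

For an in-line slider-crank, |v_piston| = rω|sinθ|·[1 + r cosθ/√(L² − r² sin²θ)].
With r = 0.0771 m, L = 0.2505 m, θ = 143.8°: the bracketed kinematic factor |dx/dθ| = 0.034034 m.
ω = v/|dx/dθ| = 0.17/0.034034 = 4.9949 rad/s.
N = 60ω/(2π) = 47.698 rpm.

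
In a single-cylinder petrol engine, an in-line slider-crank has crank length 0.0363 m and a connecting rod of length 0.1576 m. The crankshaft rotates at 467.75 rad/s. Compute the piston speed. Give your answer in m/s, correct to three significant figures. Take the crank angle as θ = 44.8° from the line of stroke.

13.9

ω = 467.8 rad/s
For an in-line slider-crank, x = r cosθ + √(L² − r² sin²θ), so v = −rω sinθ·[1 + r cosθ/√(L² − r² sin²θ)].
With r = 0.0363 m, L = 0.1576 m, θ = 44.8°: √(L² − r² sin²θ) = 0.15551 m.
v = −0.0363·467.8·0.70463·[1 + 0.0363·0.70957/0.15551] = -13.946 m/s.
|v| = 13.946 m/s.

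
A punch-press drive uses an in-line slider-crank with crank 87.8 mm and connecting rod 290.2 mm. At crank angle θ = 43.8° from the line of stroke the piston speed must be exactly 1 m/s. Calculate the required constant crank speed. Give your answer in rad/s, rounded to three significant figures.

13.5

For an in-line slider-crank, |v_piston| = rω|sinθ|·[1 + r cosθ/√(L² − r² sin²θ)].
With r = 0.0878 m, L = 0.2902 m, θ = 43.8°: the bracketed kinematic factor |dx/dθ| = 0.074341 m.
ω = v/|dx/dθ| = 1/0.074341 = 13.451 rad/s.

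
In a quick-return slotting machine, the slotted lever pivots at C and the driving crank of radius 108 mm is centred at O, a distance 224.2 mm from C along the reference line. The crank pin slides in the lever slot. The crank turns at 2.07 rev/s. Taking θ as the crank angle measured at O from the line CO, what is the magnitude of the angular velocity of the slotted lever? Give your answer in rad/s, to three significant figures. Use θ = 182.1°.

ω = 13.01 rad/s (from 2.07 rev/s).
Crank pin A relative to C: A = (d + r cosθ, r sinθ); lever angle φ = atan2(r sinθ, d + r cosθ).
Differentiating tanφ: φ̇ = rω(d cosθ + r)/(d² + r² + 2dr cosθ).
d² + r² + 2dr cosθ = |CA|² = 0.013535 m²;  d cosθ + r = -0.11605 m.
|ω_lever| = |0.108·13.01·-0.11605| / 0.013535 = 12.044 rad/s.

12.0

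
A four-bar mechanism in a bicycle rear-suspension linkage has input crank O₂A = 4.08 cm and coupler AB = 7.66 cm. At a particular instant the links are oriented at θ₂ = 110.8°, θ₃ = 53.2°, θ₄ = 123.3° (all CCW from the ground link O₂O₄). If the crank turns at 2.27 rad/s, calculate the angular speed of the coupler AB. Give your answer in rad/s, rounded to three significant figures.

ω₂ = 2.27 rad/s
Differentiating the loop-closure r₂e^{iθ₂}+r₃e^{iθ₃}=r₁+r₄e^{iθ₄} gives r₂ω₂e^{iθ₂}+r₃ω₃e^{iθ₃}=r₄ω₄e^{iθ₄}.
Eliminating the other unknown: ω₃ = r₂ω₂ sin(θ₄−θ₂) / [r₃ sin(θ₃−θ₄)].
Numerator sine = +0.21644; denominator sine = -0.94029.
Result = 0.0408·2.27·(+0.21644) / (0.0766·(-0.94029)) = -0.27831 rad/s; magnitude 0.27831 rad/s.

0.278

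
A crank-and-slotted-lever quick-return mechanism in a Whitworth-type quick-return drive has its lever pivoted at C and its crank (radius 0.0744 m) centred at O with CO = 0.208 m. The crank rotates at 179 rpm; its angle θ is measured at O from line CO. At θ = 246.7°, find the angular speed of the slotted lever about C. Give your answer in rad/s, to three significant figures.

ω = 18.74 rad/s (from 179 rpm).
Crank pin A relative to C: A = (d + r cosθ, r sinθ); lever angle φ = atan2(r sinθ, d + r cosθ).
Differentiating tanφ: φ̇ = rω(d cosθ + r)/(d² + r² + 2dr cosθ).
d² + r² + 2dr cosθ = |CA|² = 0.0365571 m²;  d cosθ + r = -0.0078735 m.
|ω_lever| = |0.0744·18.74·-0.0078735| / 0.0365571 = 0.30036 rad/s.

0.300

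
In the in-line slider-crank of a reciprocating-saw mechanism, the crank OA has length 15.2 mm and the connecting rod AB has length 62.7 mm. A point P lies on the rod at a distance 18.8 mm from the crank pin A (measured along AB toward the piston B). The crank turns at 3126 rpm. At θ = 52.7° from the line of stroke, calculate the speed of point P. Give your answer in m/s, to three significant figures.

4.64

ω = 327.4 rad/s.  Crank-pin speed |V_A| = rω = 4.9758 m/s, perpendicular to OA.
Rod angle: sinφ = −(r/L) sinθ ⇒ φ = -11.119°; ω_rod = −rω cosθ/√(L²−r²sin²θ) = -49.01 rad/s.
V_P = V_A + ω_rod × AP, with AP = 0.0188 m along the rod.
Components: V_Px = −rω sinθ − a·ω_rod·sinφ = -4.1358 m/s;  V_Py = rω cosθ + a·ω_rod·cosφ = +2.1112 m/s.
|V_P| = √(V_Px² + V_Py²) = 4.6435 m/s.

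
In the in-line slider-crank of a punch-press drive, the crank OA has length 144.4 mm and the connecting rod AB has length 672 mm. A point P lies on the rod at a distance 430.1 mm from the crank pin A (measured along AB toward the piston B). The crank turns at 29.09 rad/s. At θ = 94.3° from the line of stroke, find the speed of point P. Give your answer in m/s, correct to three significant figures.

ω = 29.09 rad/s.  Crank-pin speed |V_A| = rω = 4.2006 m/s, perpendicular to OA.
Rod angle: sinφ = −(r/L) sinθ ⇒ φ = -12.373°; ω_rod = −rω cosθ/√(L²−r²sin²θ) = +0.47983 rad/s.
V_P = V_A + ω_rod × AP, with AP = 0.4301 m along the rod.
Components: V_Px = −rω sinθ − a·ω_rod·sinφ = -4.1446 m/s;  V_Py = rω cosθ + a·ω_rod·cosφ = -0.11337 m/s.
|V_P| = √(V_Px² + V_Py²) = 4.1461 m/s.

4.15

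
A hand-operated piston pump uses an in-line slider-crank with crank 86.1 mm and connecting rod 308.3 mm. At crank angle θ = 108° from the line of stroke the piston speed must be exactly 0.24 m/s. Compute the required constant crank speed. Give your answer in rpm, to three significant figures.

30.7

For an in-line slider-crank, |v_piston| = rω|sinθ|·[1 + r cosθ/√(L² − r² sin²θ)].
With r = 0.0861 m, L = 0.3083 m, θ = 108°: the bracketed kinematic factor |dx/dθ| = 0.074556 m.
ω = v/|dx/dθ| = 0.24/0.074556 = 3.2191 rad/s.
N = 60ω/(2π) = 30.74 rpm.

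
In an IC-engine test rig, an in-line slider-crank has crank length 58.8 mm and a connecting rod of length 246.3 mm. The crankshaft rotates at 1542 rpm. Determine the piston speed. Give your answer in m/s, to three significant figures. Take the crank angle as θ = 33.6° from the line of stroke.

ω = 2π·1542/60 = 161.5 rad/s
For an in-line slider-crank, x = r cosθ + √(L² − r² sin²θ), so v = −rω sinθ·[1 + r cosθ/√(L² − r² sin²θ)].
With r = 0.0588 m, L = 0.2463 m, θ = 33.6°: √(L² − r² sin²θ) = 0.24414 m.
v = −0.0588·161.5·0.55339·[1 + 0.0588·0.83292/0.24414] = -6.3085 m/s.
|v| = 6.3085 m/s.

6.31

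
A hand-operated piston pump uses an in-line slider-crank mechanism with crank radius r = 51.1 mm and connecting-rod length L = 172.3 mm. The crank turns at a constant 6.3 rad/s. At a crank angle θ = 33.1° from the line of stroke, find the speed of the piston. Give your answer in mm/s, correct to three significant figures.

220

ω = 6.3 rad/s
For an in-line slider-crank, x = r cosθ + √(L² − r² sin²θ), so v = −rω sinθ·[1 + r cosθ/√(L² − r² sin²θ)].
With r = 0.0511 m, L = 0.1723 m, θ = 33.1°: √(L² − r² sin²θ) = 0.17003 m.
v = −0.0511·6.3·0.54610·[1 + 0.0511·0.83772/0.17003] = -0.22007 m/s.
|v| = 0.22007 m/s = 220.07 mm/s.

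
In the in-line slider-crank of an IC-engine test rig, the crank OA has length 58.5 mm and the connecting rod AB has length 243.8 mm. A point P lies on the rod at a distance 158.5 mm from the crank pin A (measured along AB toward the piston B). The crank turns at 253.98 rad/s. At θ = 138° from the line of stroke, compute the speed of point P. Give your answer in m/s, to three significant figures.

ω = 254 rad/s.  Crank-pin speed |V_A| = rω = 14.858 m/s, perpendicular to OA.
Rod angle: sinφ = −(r/L) sinθ ⇒ φ = -9.239°; ω_rod = −rω cosθ/√(L²−r²sin²θ) = +45.885 rad/s.
V_P = V_A + ω_rod × AP, with AP = 0.1585 m along the rod.
Components: V_Px = −rω sinθ − a·ω_rod·sinφ = -8.7741 m/s;  V_Py = rω cosθ + a·ω_rod·cosφ = -3.8632 m/s.
|V_P| = √(V_Px² + V_Py²) = 9.5869 m/s.

9.59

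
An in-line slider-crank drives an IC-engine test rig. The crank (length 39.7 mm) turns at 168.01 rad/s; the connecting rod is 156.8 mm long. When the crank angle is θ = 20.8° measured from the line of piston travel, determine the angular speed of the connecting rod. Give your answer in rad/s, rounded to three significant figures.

ω = 168 rad/s
The rod makes angle φ with the slider axis where L sinφ = r sinθ; differentiating, L cosφ·φ̇ = r ω cosθ.
L cosφ = √(L² − r² sin²θ) = 0.15616 m.
|ω_rod| = r ω |cosθ| / √(L² − r² sin²θ) = 0.0397·168·0.93483/0.15616 = 39.928 rad/s.

39.9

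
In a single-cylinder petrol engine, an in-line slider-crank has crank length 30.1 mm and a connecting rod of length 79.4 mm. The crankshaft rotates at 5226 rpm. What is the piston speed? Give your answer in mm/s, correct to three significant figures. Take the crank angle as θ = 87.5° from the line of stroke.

16800

ω = 2π·5226/60 = 547.3 rad/s
For an in-line slider-crank, x = r cosθ + √(L² − r² sin²θ), so v = −rω sinθ·[1 + r cosθ/√(L² − r² sin²θ)].
With r = 0.0301 m, L = 0.0794 m, θ = 87.5°: √(L² − r² sin²θ) = 0.073485 m.
v = −0.0301·547.3·0.99905·[1 + 0.0301·0.04362/0.073485] = -16.751 m/s.
|v| = 16.751 m/s = 16751 mm/s.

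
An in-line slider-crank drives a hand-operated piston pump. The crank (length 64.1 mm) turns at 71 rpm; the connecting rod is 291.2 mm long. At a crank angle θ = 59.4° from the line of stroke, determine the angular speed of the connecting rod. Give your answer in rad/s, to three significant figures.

ω = 7.435 rad/s (converted from 71 rpm).
The rod makes angle φ with the slider axis where L sinφ = r sinθ; differentiating, L cosφ·φ̇ = r ω cosθ.
L cosφ = √(L² − r² sin²θ) = 0.28593 m.
|ω_rod| = r ω |cosθ| / √(L² − r² sin²θ) = 0.0641·7.435·0.50904/0.28593 = 0.84849 rad/s.

0.848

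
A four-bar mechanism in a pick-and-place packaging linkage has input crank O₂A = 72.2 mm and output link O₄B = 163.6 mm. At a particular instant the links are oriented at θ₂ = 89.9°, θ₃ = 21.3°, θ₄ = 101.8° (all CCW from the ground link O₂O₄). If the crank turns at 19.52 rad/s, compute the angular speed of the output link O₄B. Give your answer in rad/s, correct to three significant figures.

8.13

ω₂ = 19.52 rad/s
Differentiating the loop-closure r₂e^{iθ₂}+r₃e^{iθ₃}=r₁+r₄e^{iθ₄} gives r₂ω₂e^{iθ₂}+r₃ω₃e^{iθ₃}=r₄ω₄e^{iθ₄}.
Eliminating the other unknown: ω₄ = r₂ω₂ sin(θ₂−θ₃) / [r₄ sin(θ₄−θ₃)].
Numerator sine = +0.93106; denominator sine = +0.98629.
Result = 0.0722·19.52·(+0.93106) / (0.1636·(+0.98629)) = +8.1322 rad/s; magnitude 8.1322 rad/s.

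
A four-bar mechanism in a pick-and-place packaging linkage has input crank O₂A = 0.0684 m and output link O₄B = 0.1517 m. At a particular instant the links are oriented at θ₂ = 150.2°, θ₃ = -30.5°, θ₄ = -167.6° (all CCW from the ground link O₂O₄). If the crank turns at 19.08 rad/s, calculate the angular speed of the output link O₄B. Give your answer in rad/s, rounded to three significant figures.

ω₂ = 19.08 rad/s
Differentiating the loop-closure r₂e^{iθ₂}+r₃e^{iθ₃}=r₁+r₄e^{iθ₄} gives r₂ω₂e^{iθ₂}+r₃ω₃e^{iθ₃}=r₄ω₄e^{iθ₄}.
Eliminating the other unknown: ω₄ = r₂ω₂ sin(θ₂−θ₃) / [r₄ sin(θ₄−θ₃)].
Numerator sine = -0.01222; denominator sine = -0.68072.
Result = 0.0684·19.08·(-0.01222) / (0.1517·(-0.68072)) = +0.1544 rad/s; magnitude 0.1544 rad/s.

0.154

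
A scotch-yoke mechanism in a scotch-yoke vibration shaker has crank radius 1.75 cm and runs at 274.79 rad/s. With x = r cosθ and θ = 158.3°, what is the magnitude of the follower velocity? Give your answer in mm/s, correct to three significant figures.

1780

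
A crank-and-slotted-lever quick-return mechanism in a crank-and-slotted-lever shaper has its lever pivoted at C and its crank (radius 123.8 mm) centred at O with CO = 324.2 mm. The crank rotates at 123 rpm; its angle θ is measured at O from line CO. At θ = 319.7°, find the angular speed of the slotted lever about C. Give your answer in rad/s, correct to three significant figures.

3.26

ω = 12.88 rad/s (from 123 rpm).
Crank pin A relative to C: A = (d + r cosθ, r sinθ); lever angle φ = atan2(r sinθ, d + r cosθ).
Differentiating tanφ: φ̇ = rω(d cosθ + r)/(d² + r² + 2dr cosθ).
d² + r² + 2dr cosθ = |CA|² = 0.181653 m²;  d cosθ + r = +0.37106 m.
|ω_lever| = |0.1238·12.88·+0.37106| / 0.181653 = 3.2573 rad/s.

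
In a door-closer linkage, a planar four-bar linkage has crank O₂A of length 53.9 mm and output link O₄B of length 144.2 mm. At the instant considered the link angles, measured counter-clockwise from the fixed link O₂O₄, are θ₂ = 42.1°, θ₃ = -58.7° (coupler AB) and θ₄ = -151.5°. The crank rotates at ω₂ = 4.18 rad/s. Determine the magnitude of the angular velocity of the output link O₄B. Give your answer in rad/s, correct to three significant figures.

1.54

ω₂ = 4.18 rad/s
Differentiating the loop-closure r₂e^{iθ₂}+r₃e^{iθ₃}=r₁+r₄e^{iθ₄} gives r₂ω₂e^{iθ₂}+r₃ω₃e^{iθ₃}=r₄ω₄e^{iθ₄}.
Eliminating the other unknown: ω₄ = r₂ω₂ sin(θ₂−θ₃) / [r₄ sin(θ₄−θ₃)].
Numerator sine = +0.98229; denominator sine = -0.99881.
Result = 0.0539·4.18·(+0.98229) / (0.1442·(-0.99881)) = -1.5366 rad/s; magnitude 1.5366 rad/s.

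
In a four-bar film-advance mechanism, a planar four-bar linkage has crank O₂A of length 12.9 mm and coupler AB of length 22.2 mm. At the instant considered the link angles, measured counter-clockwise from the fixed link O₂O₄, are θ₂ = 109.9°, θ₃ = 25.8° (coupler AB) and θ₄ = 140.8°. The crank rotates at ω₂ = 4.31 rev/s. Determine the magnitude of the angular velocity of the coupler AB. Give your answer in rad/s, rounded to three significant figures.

8.92

ω₂ = 27.08 rad/s (from 4.31 rev/s).
Differentiating the loop-closure r₂e^{iθ₂}+r₃e^{iθ₃}=r₁+r₄e^{iθ₄} gives r₂ω₂e^{iθ₂}+r₃ω₃e^{iθ₃}=r₄ω₄e^{iθ₄}.
Eliminating the other unknown: ω₃ = r₂ω₂ sin(θ₄−θ₂) / [r₃ sin(θ₃−θ₄)].
Numerator sine = +0.51354; denominator sine = -0.90631.
Result = 0.0129·27.08·(+0.51354) / (0.0222·(-0.90631)) = -8.9165 rad/s; magnitude 8.9165 rad/s.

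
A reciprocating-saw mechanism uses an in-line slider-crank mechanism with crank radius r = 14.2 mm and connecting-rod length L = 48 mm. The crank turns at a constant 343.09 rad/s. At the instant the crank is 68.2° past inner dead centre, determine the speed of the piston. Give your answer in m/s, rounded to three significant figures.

5.04

ω = 343.1 rad/s
For an in-line slider-crank, x = r cosθ + √(L² − r² sin²θ), so v = −rω sinθ·[1 + r cosθ/√(L² − r² sin²θ)].
With r = 0.0142 m, L = 0.048 m, θ = 68.2°: √(L² − r² sin²θ) = 0.046154 m.
v = −0.0142·343.1·0.92849·[1 + 0.0142·0.37137/0.046154] = -5.0403 m/s.
|v| = 5.0403 m/s.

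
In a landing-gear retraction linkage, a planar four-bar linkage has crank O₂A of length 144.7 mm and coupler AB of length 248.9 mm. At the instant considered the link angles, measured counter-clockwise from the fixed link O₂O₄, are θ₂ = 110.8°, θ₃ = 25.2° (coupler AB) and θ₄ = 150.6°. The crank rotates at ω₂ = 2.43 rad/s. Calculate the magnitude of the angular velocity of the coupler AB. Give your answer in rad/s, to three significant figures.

ω₂ = 2.43 rad/s
Differentiating the loop-closure r₂e^{iθ₂}+r₃e^{iθ₃}=r₁+r₄e^{iθ₄} gives r₂ω₂e^{iθ₂}+r₃ω₃e^{iθ₃}=r₄ω₄e^{iθ₄}.
Eliminating the other unknown: ω₃ = r₂ω₂ sin(θ₄−θ₂) / [r₃ sin(θ₃−θ₄)].
Numerator sine = +0.64011; denominator sine = -0.81513.
Result = 0.1447·2.43·(+0.64011) / (0.2489·(-0.81513)) = -1.1094 rad/s; magnitude 1.1094 rad/s.

1.11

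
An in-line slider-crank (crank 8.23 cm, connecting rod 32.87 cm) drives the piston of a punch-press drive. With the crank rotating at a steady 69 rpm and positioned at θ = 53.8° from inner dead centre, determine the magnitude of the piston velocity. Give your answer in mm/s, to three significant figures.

552

ω = 2π·69/60 = 7.226 rad/s
For an in-line slider-crank, x = r cosθ + √(L² − r² sin²θ), so v = −rω sinθ·[1 + r cosθ/√(L² − r² sin²θ)].
With r = 0.0823 m, L = 0.3287 m, θ = 53.8°: √(L² − r² sin²θ) = 0.32192 m.
v = −0.0823·7.226·0.80696·[1 + 0.0823·0.59061/0.32192] = -0.55233 m/s.
|v| = 0.55233 m/s = 552.33 mm/s.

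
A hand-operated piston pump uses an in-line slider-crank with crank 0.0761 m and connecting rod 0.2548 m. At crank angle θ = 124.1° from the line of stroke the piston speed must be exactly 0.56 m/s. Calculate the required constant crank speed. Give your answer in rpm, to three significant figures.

For an in-line slider-crank, |v_piston| = rω|sinθ|·[1 + r cosθ/√(L² − r² sin²θ)].
With r = 0.0761 m, L = 0.2548 m, θ = 124.1°: the bracketed kinematic factor |dx/dθ| = 0.052126 m.
ω = v/|dx/dθ| = 0.56/0.052126 = 10.743 rad/s.
N = 60ω/(2π) = 102.59 rpm.

103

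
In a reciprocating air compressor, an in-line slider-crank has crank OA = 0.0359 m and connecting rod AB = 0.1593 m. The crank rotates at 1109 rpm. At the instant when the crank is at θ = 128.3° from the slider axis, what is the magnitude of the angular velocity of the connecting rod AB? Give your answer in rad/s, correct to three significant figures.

ω = 116.1 rad/s (converted from 1109 rpm).
The rod makes angle φ with the slider axis where L sinφ = r sinθ; differentiating, L cosφ·φ̇ = r ω cosθ.
L cosφ = √(L² − r² sin²θ) = 0.15679 m.
|ω_rod| = r ω |cosθ| / √(L² − r² sin²θ) = 0.0359·116.1·0.61978/0.15679 = 16.481 rad/s.

16.5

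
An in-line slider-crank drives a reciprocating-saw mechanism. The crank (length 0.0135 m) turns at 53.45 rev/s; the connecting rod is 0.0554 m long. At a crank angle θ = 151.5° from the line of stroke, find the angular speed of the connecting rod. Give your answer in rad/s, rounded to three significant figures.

72.4

ω = 335.8 rad/s (converted from 53.45 rev/s).
The rod makes angle φ with the slider axis where L sinφ = r sinθ; differentiating, L cosφ·φ̇ = r ω cosθ.
L cosφ = √(L² − r² sin²θ) = 0.055024 m.
|ω_rod| = r ω |cosθ| / √(L² − r² sin²θ) = 0.0135·335.8·0.87882/0.055024 = 72.411 rad/s.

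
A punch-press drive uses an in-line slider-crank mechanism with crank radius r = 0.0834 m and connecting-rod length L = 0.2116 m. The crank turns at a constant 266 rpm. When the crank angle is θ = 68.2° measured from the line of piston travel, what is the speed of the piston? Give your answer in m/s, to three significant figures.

2.50

ω = 2π·266/60 = 27.86 rad/s
For an in-line slider-crank, x = r cosθ + √(L² − r² sin²θ), so v = −rω sinθ·[1 + r cosθ/√(L² − r² sin²θ)].
With r = 0.0834 m, L = 0.2116 m, θ = 68.2°: √(L² − r² sin²θ) = 0.19692 m.
v = −0.0834·27.86·0.92849·[1 + 0.0834·0.37137/0.19692] = -2.4963 m/s.
|v| = 2.4963 m/s.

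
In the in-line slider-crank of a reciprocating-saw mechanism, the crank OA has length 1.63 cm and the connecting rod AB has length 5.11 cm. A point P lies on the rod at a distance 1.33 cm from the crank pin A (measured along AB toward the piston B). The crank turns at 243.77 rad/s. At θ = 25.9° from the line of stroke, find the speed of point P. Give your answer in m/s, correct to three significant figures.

3.24

ω = 243.8 rad/s.  Crank-pin speed |V_A| = rω = 3.9735 m/s, perpendicular to OA.
Rod angle: sinφ = −(r/L) sinθ ⇒ φ = -8.009°; ω_rod = −rω cosθ/√(L²−r²sin²θ) = -70.637 rad/s.
V_P = V_A + ω_rod × AP, with AP = 0.0133 m along the rod.
Components: V_Px = −rω sinθ − a·ω_rod·sinφ = -1.8665 m/s;  V_Py = rω cosθ + a·ω_rod·cosφ = +2.644 m/s.
|V_P| = √(V_Px² + V_Py²) = 3.2365 m/s.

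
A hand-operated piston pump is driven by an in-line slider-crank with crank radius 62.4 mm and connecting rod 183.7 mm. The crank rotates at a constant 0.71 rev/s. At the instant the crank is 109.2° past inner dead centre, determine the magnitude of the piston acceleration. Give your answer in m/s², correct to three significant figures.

0.752

ω = 2π·0.71 = 4.461 rad/s
x(θ) = r cosθ + √(L² − r² sin²θ); with ω constant, a = ω²·d²x/dθ².
d²x/dθ² = −r cosθ − r²(cos2θ)/√u − r⁴ sin²2θ/(4u^{3/2}),  u = L² − r² sin²θ = 0.0302731 m².
Substituting r = 0.0624 m, L = 0.1837 m, θ = 109.2°: d²x/dθ² = +0.037782 m.
a = ω²·d²x/dθ² = (4.461)²·(+0.037782) = +0.7519 m/s²;  |a| = 0.7519 m/s².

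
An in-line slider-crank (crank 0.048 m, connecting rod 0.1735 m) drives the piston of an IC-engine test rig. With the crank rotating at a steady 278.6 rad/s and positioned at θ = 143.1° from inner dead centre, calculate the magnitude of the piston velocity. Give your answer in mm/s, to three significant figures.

ω = 278.6 rad/s
For an in-line slider-crank, x = r cosθ + √(L² − r² sin²θ), so v = −rω sinθ·[1 + r cosθ/√(L² − r² sin²θ)].
With r = 0.048 m, L = 0.1735 m, θ = 143.1°: √(L² − r² sin²θ) = 0.17109 m.
v = −0.048·278.6·0.60042·[1 + 0.048·-0.79968/0.17109] = -6.2279 m/s.
|v| = 6.2279 m/s = 6227.9 mm/s.

6230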